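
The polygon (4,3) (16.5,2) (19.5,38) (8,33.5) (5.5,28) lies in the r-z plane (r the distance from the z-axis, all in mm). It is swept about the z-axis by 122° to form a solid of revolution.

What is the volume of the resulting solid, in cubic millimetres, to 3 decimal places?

Volume = 10487.166 mm³

Profile (r,z), 5 vertices: (4,3) (16.5,2) (19.5,38) (8,33.5) (5.5,28)
edge 0: (4,3)→(16.5,2)  cross = 4·2 − 16.5·3 = -41.5000; (r_i+r_j)·cross = 20.5·-41.5000 = -850.7500
edge 1: (16.5,2)→(19.5,38)  cross = 16.5·38 − 19.5·2 = 588.0000; (r_i+r_j)·cross = 36·588.0000 = 21168.0000
edge 2: (19.5,38)→(8,33.5)  cross = 19.5·33.5 − 8·38 = 349.2500; (r_i+r_j)·cross = 27.5·349.2500 = 9604.3750
edge 3: (8,33.5)→(5.5,28)  cross = 8·28 − 5.5·33.5 = 39.7500; (r_i+r_j)·cross = 13.5·39.7500 = 536.6250
edge 4: (5.5,28)→(4,3)  cross = 5.5·3 − 4·28 = -95.5000; (r_i+r_j)·cross = 9.5·-95.5000 = -907.2500
Σcross = 840.0000 → A = |Σcross|/2 = 420.0000 mm²
Σ(r_i+r_j)·cross = 29551.0000 → first moment M = |Σ|/6 = 4925.1667
R_c = M/A = 4925.1667/420.0000 = 11.7266 mm
θ = 122° = 2.129302 rad
V = θ·R_c·A = 2.129302·11.7266·420.0000 = 10487.166 mm³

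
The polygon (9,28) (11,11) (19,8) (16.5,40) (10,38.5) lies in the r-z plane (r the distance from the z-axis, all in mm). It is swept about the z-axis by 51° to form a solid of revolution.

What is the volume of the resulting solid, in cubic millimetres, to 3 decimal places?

Profile (r,z), 5 vertices: (9,28) (11,11) (19,8) (16.5,40) (10,38.5)
edge 0: (9,28)→(11,11)  cross = 9·11 − 11·28 = -209.0000; (r_i+r_j)·cross = 20·-209.0000 = -4180.0000
edge 1: (11,11)→(19,8)  cross = 11·8 − 19·11 = -121.0000; (r_i+r_j)·cross = 30·-121.0000 = -3630.0000
edge 2: (19,8)→(16.5,40)  cross = 19·40 − 16.5·8 = 628.0000; (r_i+r_j)·cross = 35.5·628.0000 = 22294.0000
edge 3: (16.5,40)→(10,38.5)  cross = 16.5·38.5 − 10·40 = 235.2500; (r_i+r_j)·cross = 26.5·235.2500 = 6234.1250
edge 4: (10,38.5)→(9,28)  cross = 10·28 − 9·38.5 = -66.5000; (r_i+r_j)·cross = 19·-66.5000 = -1263.5000
Σcross = 466.7500 → A = |Σcross|/2 = 233.3750 mm²
Σ(r_i+r_j)·cross = 19454.6250 → first moment M = |Σ|/6 = 3242.4375
R_c = M/A = 3242.4375/233.3750 = 13.8937 mm
θ = 51° = 0.890118 rad
V = θ·R_c·A = 0.890118·13.8937·233.3750 = 2886.152 mm³

Volume = 2886.152 mm³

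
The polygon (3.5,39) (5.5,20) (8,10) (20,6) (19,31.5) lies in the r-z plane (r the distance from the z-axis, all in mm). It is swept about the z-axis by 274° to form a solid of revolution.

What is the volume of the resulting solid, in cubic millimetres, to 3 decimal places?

Volume = 21792.396 mm³

Profile (r,z), 5 vertices: (3.5,39) (5.5,20) (8,10) (20,6) (19,31.5)
edge 0: (3.5,39)→(5.5,20)  cross = 3.5·20 − 5.5·39 = -144.5000; (r_i+r_j)·cross = 9·-144.5000 = -1300.5000
edge 1: (5.5,20)→(8,10)  cross = 5.5·10 − 8·20 = -105.0000; (r_i+r_j)·cross = 13.5·-105.0000 = -1417.5000
edge 2: (8,10)→(20,6)  cross = 8·6 − 20·10 = -152.0000; (r_i+r_j)·cross = 28·-152.0000 = -4256.0000
edge 3: (20,6)→(19,31.5)  cross = 20·31.5 − 19·6 = 516.0000; (r_i+r_j)·cross = 39·516.0000 = 20124.0000
edge 4: (19,31.5)→(3.5,39)  cross = 19·39 − 3.5·31.5 = 630.7500; (r_i+r_j)·cross = 22.5·630.7500 = 14191.8750
Σcross = 745.2500 → A = |Σcross|/2 = 372.6250 mm²
Σ(r_i+r_j)·cross = 27341.8750 → first moment M = |Σ|/6 = 4556.9792
R_c = M/A = 4556.9792/372.6250 = 12.2294 mm
θ = 274° = 4.782202 rad
V = θ·R_c·A = 4.782202·12.2294·372.6250 = 21792.396 mm³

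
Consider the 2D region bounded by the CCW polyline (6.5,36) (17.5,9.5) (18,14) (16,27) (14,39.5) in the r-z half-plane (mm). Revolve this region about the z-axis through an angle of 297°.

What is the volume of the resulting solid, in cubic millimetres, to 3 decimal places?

Profile (r,z), 5 vertices: (6.5,36) (17.5,9.5) (18,14) (16,27) (14,39.5)
edge 0: (6.5,36)→(17.5,9.5)  cross = 6.5·9.5 − 17.5·36 = -568.2500; (r_i+r_j)·cross = 24·-568.2500 = -13638.0000
edge 1: (17.5,9.5)→(18,14)  cross = 17.5·14 − 18·9.5 = 74.0000; (r_i+r_j)·cross = 35.5·74.0000 = 2627.0000
edge 2: (18,14)→(16,27)  cross = 18·27 − 16·14 = 262.0000; (r_i+r_j)·cross = 34·262.0000 = 8908.0000
edge 3: (16,27)→(14,39.5)  cross = 16·39.5 − 14·27 = 254.0000; (r_i+r_j)·cross = 30·254.0000 = 7620.0000
edge 4: (14,39.5)→(6.5,36)  cross = 14·36 − 6.5·39.5 = 247.2500; (r_i+r_j)·cross = 20.5·247.2500 = 5068.6250
Σcross = 269.0000 → A = |Σcross|/2 = 134.5000 mm²
Σ(r_i+r_j)·cross = 10585.6250 → first moment M = |Σ|/6 = 1764.2708
R_c = M/A = 1764.2708/134.5000 = 13.1173 mm
θ = 297° = 5.183628 rad
V = θ·R_c·A = 5.183628·13.1173·134.5000 = 9145.323 mm³

Volume = 9145.323 mm³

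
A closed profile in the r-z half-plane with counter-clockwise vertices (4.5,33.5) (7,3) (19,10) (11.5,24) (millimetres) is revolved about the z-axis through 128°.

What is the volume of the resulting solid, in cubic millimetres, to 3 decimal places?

Profile (r,z), 4 vertices: (4.5,33.5) (7,3) (19,10) (11.5,24)
edge 0: (4.5,33.5)→(7,3)  cross = 4.5·3 − 7·33.5 = -221.0000; (r_i+r_j)·cross = 11.5·-221.0000 = -2541.5000
edge 1: (7,3)→(19,10)  cross = 7·10 − 19·3 = 13.0000; (r_i+r_j)·cross = 26·13.0000 = 338.0000
edge 2: (19,10)→(11.5,24)  cross = 19·24 − 11.5·10 = 341.0000; (r_i+r_j)·cross = 30.5·341.0000 = 10400.5000
edge 3: (11.5,24)→(4.5,33.5)  cross = 11.5·33.5 − 4.5·24 = 277.2500; (r_i+r_j)·cross = 16·277.2500 = 4436.0000
Σcross = 410.2500 → A = |Σcross|/2 = 205.1250 mm²
Σ(r_i+r_j)·cross = 12633.0000 → first moment M = |Σ|/6 = 2105.5000
R_c = M/A = 2105.5000/205.1250 = 10.2645 mm
θ = 128° = 2.234021 rad
V = θ·R_c·A = 2.234021·10.2645·205.1250 = 4703.732 mm³

Volume = 4703.732 mm³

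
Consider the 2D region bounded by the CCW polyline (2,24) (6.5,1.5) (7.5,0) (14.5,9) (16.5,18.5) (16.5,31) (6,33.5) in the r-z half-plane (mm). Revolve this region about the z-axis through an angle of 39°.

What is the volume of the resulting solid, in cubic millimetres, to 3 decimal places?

Profile (r,z), 7 vertices: (2,24) (6.5,1.5) (7.5,0) (14.5,9) (16.5,18.5) (16.5,31) (6,33.5)
edge 0: (2,24)→(6.5,1.5)  cross = 2·1.5 − 6.5·24 = -153.0000; (r_i+r_j)·cross = 8.5·-153.0000 = -1300.5000
edge 1: (6.5,1.5)→(7.5,0)  cross = 6.5·0 − 7.5·1.5 = -11.2500; (r_i+r_j)·cross = 14·-11.2500 = -157.5000
edge 2: (7.5,0)→(14.5,9)  cross = 7.5·9 − 14.5·0 = 67.5000; (r_i+r_j)·cross = 22·67.5000 = 1485.0000
edge 3: (14.5,9)→(16.5,18.5)  cross = 14.5·18.5 − 16.5·9 = 119.7500; (r_i+r_j)·cross = 31·119.7500 = 3712.2500
edge 4: (16.5,18.5)→(16.5,31)  cross = 16.5·31 − 16.5·18.5 = 206.2500; (r_i+r_j)·cross = 33·206.2500 = 6806.2500
edge 5: (16.5,31)→(6,33.5)  cross = 16.5·33.5 − 6·31 = 366.7500; (r_i+r_j)·cross = 22.5·366.7500 = 8251.8750
edge 6: (6,33.5)→(2,24)  cross = 6·24 − 2·33.5 = 77.0000; (r_i+r_j)·cross = 8·77.0000 = 616.0000
Σcross = 673.0000 → A = |Σcross|/2 = 336.5000 mm²
Σ(r_i+r_j)·cross = 19413.3750 → first moment M = |Σ|/6 = 3235.5625
R_c = M/A = 3235.5625/336.5000 = 9.6153 mm
θ = 39° = 0.680678 rad
V = θ·R_c·A = 0.680678·9.6153·336.5000 = 2202.378 mm³

Volume = 2202.378 mm³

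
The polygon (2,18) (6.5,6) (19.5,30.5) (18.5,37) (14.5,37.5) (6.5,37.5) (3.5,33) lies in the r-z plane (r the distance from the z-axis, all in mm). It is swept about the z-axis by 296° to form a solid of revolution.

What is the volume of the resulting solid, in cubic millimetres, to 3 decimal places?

Volume = 16790.713 mm³

Profile (r,z), 7 vertices: (2,18) (6.5,6) (19.5,30.5) (18.5,37) (14.5,37.5) (6.5,37.5) (3.5,33)
edge 0: (2,18)→(6.5,6)  cross = 2·6 − 6.5·18 = -105.0000; (r_i+r_j)·cross = 8.5·-105.0000 = -892.5000
edge 1: (6.5,6)→(19.5,30.5)  cross = 6.5·30.5 − 19.5·6 = 81.2500; (r_i+r_j)·cross = 26·81.2500 = 2112.5000
edge 2: (19.5,30.5)→(18.5,37)  cross = 19.5·37 − 18.5·30.5 = 157.2500; (r_i+r_j)·cross = 38·157.2500 = 5975.5000
edge 3: (18.5,37)→(14.5,37.5)  cross = 18.5·37.5 − 14.5·37 = 157.2500; (r_i+r_j)·cross = 33·157.2500 = 5189.2500
edge 4: (14.5,37.5)→(6.5,37.5)  cross = 14.5·37.5 − 6.5·37.5 = 300.0000; (r_i+r_j)·cross = 21·300.0000 = 6300.0000
edge 5: (6.5,37.5)→(3.5,33)  cross = 6.5·33 − 3.5·37.5 = 83.2500; (r_i+r_j)·cross = 10·83.2500 = 832.5000
edge 6: (3.5,33)→(2,18)  cross = 3.5·18 − 2·33 = -3.0000; (r_i+r_j)·cross = 5.5·-3.0000 = -16.5000
Σcross = 671.0000 → A = |Σcross|/2 = 335.5000 mm²
Σ(r_i+r_j)·cross = 19500.7500 → first moment M = |Σ|/6 = 3250.1250
R_c = M/A = 3250.1250/335.5000 = 9.6874 mm
θ = 296° = 5.166175 rad
V = θ·R_c·A = 5.166175·9.6874·335.5000 = 16790.713 mm³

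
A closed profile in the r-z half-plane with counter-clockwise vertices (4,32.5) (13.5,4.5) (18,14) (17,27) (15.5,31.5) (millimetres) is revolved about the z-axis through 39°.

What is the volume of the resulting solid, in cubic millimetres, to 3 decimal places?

Profile (r,z), 5 vertices: (4,32.5) (13.5,4.5) (18,14) (17,27) (15.5,31.5)
edge 0: (4,32.5)→(13.5,4.5)  cross = 4·4.5 − 13.5·32.5 = -420.7500; (r_i+r_j)·cross = 17.5·-420.7500 = -7363.1250
edge 1: (13.5,4.5)→(18,14)  cross = 13.5·14 − 18·4.5 = 108.0000; (r_i+r_j)·cross = 31.5·108.0000 = 3402.0000
edge 2: (18,14)→(17,27)  cross = 18·27 − 17·14 = 248.0000; (r_i+r_j)·cross = 35·248.0000 = 8680.0000
edge 3: (17,27)→(15.5,31.5)  cross = 17·31.5 − 15.5·27 = 117.0000; (r_i+r_j)·cross = 32.5·117.0000 = 3802.5000
edge 4: (15.5,31.5)→(4,32.5)  cross = 15.5·32.5 − 4·31.5 = 377.7500; (r_i+r_j)·cross = 19.5·377.7500 = 7366.1250
Σcross = 430.0000 → A = |Σcross|/2 = 215.0000 mm²
Σ(r_i+r_j)·cross = 15887.5000 → first moment M = |Σ|/6 = 2647.9167
R_c = M/A = 2647.9167/215.0000 = 12.3159 mm
θ = 39° = 0.680678 rad
V = θ·R_c·A = 0.680678·12.3159·215.0000 = 1802.380 mm³

Volume = 1802.380 mm³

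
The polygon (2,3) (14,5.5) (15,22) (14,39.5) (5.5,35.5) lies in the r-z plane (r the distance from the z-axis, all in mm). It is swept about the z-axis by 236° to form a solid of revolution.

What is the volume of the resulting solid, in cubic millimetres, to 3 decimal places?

Profile (r,z), 5 vertices: (2,3) (14,5.5) (15,22) (14,39.5) (5.5,35.5)
edge 0: (2,3)→(14,5.5)  cross = 2·5.5 − 14·3 = -31.0000; (r_i+r_j)·cross = 16·-31.0000 = -496.0000
edge 1: (14,5.5)→(15,22)  cross = 14·22 − 15·5.5 = 225.5000; (r_i+r_j)·cross = 29·225.5000 = 6539.5000
edge 2: (15,22)→(14,39.5)  cross = 15·39.5 − 14·22 = 284.5000; (r_i+r_j)·cross = 29·284.5000 = 8250.5000
edge 3: (14,39.5)→(5.5,35.5)  cross = 14·35.5 − 5.5·39.5 = 279.7500; (r_i+r_j)·cross = 19.5·279.7500 = 5455.1250
edge 4: (5.5,35.5)→(2,3)  cross = 5.5·3 − 2·35.5 = -54.5000; (r_i+r_j)·cross = 7.5·-54.5000 = -408.7500
Σcross = 704.2500 → A = |Σcross|/2 = 352.1250 mm²
Σ(r_i+r_j)·cross = 19340.3750 → first moment M = |Σ|/6 = 3223.3958
R_c = M/A = 3223.3958/352.1250 = 9.1541 mm
θ = 236° = 4.118977 rad
V = θ·R_c·A = 4.118977·9.1541·352.1250 = 13277.093 mm³

Volume = 13277.093 mm³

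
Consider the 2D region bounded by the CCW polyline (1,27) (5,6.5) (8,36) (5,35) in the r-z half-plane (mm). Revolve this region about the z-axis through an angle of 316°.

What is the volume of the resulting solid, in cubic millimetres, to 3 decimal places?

Profile (r,z), 4 vertices: (1,27) (5,6.5) (8,36) (5,35)
edge 0: (1,27)→(5,6.5)  cross = 1·6.5 − 5·27 = -128.5000; (r_i+r_j)·cross = 6·-128.5000 = -771.0000
edge 1: (5,6.5)→(8,36)  cross = 5·36 − 8·6.5 = 128.0000; (r_i+r_j)·cross = 13·128.0000 = 1664.0000
edge 2: (8,36)→(5,35)  cross = 8·35 − 5·36 = 100.0000; (r_i+r_j)·cross = 13·100.0000 = 1300.0000
edge 3: (5,35)→(1,27)  cross = 5·27 − 1·35 = 100.0000; (r_i+r_j)·cross = 6·100.0000 = 600.0000
Σcross = 199.5000 → A = |Σcross|/2 = 99.7500 mm²
Σ(r_i+r_j)·cross = 2793.0000 → first moment M = |Σ|/6 = 465.5000
R_c = M/A = 465.5000/99.7500 = 4.6667 mm
θ = 316° = 5.515240 rad
V = θ·R_c·A = 5.515240·4.6667·99.7500 = 2567.344 mm³

Volume = 2567.344 mm³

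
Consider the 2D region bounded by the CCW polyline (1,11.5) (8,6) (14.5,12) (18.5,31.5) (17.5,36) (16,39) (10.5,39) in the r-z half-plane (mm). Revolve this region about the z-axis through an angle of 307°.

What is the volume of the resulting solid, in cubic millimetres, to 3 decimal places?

Volume = 19198.625 mm³

Profile (r,z), 7 vertices: (1,11.5) (8,6) (14.5,12) (18.5,31.5) (17.5,36) (16,39) (10.5,39)
edge 0: (1,11.5)→(8,6)  cross = 1·6 − 8·11.5 = -86.0000; (r_i+r_j)·cross = 9·-86.0000 = -774.0000
edge 1: (8,6)→(14.5,12)  cross = 8·12 − 14.5·6 = 9.0000; (r_i+r_j)·cross = 22.5·9.0000 = 202.5000
edge 2: (14.5,12)→(18.5,31.5)  cross = 14.5·31.5 − 18.5·12 = 234.7500; (r_i+r_j)·cross = 33·234.7500 = 7746.7500
edge 3: (18.5,31.5)→(17.5,36)  cross = 18.5·36 − 17.5·31.5 = 114.7500; (r_i+r_j)·cross = 36·114.7500 = 4131.0000
edge 4: (17.5,36)→(16,39)  cross = 17.5·39 − 16·36 = 106.5000; (r_i+r_j)·cross = 33.5·106.5000 = 3567.7500
edge 5: (16,39)→(10.5,39)  cross = 16·39 − 10.5·39 = 214.5000; (r_i+r_j)·cross = 26.5·214.5000 = 5684.2500
edge 6: (10.5,39)→(1,11.5)  cross = 10.5·11.5 − 1·39 = 81.7500; (r_i+r_j)·cross = 11.5·81.7500 = 940.1250
Σcross = 675.2500 → A = |Σcross|/2 = 337.6250 mm²
Σ(r_i+r_j)·cross = 21498.3750 → first moment M = |Σ|/6 = 3583.0625
R_c = M/A = 3583.0625/337.6250 = 10.6126 mm
θ = 307° = 5.358161 rad
V = θ·R_c·A = 5.358161·10.6126·337.6250 = 19198.625 mm³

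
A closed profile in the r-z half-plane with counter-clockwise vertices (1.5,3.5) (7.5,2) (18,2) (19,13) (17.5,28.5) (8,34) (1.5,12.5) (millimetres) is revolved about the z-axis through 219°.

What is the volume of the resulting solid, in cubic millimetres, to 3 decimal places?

Profile (r,z), 7 vertices: (1.5,3.5) (7.5,2) (18,2) (19,13) (17.5,28.5) (8,34) (1.5,12.5)
edge 0: (1.5,3.5)→(7.5,2)  cross = 1.5·2 − 7.5·3.5 = -23.2500; (r_i+r_j)·cross = 9·-23.2500 = -209.2500
edge 1: (7.5,2)→(18,2)  cross = 7.5·2 − 18·2 = -21.0000; (r_i+r_j)·cross = 25.5·-21.0000 = -535.5000
edge 2: (18,2)→(19,13)  cross = 18·13 − 19·2 = 196.0000; (r_i+r_j)·cross = 37·196.0000 = 7252.0000
edge 3: (19,13)→(17.5,28.5)  cross = 19·28.5 − 17.5·13 = 314.0000; (r_i+r_j)·cross = 36.5·314.0000 = 11461.0000
edge 4: (17.5,28.5)→(8,34)  cross = 17.5·34 − 8·28.5 = 367.0000; (r_i+r_j)·cross = 25.5·367.0000 = 9358.5000
edge 5: (8,34)→(1.5,12.5)  cross = 8·12.5 − 1.5·34 = 49.0000; (r_i+r_j)·cross = 9.5·49.0000 = 465.5000
edge 6: (1.5,12.5)→(1.5,3.5)  cross = 1.5·3.5 − 1.5·12.5 = -13.5000; (r_i+r_j)·cross = 3·-13.5000 = -40.5000
Σcross = 868.2500 → A = |Σcross|/2 = 434.1250 mm²
Σ(r_i+r_j)·cross = 27751.7500 → first moment M = |Σ|/6 = 4625.2917
R_c = M/A = 4625.2917/434.1250 = 10.6543 mm
θ = 219° = 3.822271 rad
V = θ·R_c·A = 3.822271·10.6543·434.1250 = 17679.118 mm³

Volume = 17679.118 mm³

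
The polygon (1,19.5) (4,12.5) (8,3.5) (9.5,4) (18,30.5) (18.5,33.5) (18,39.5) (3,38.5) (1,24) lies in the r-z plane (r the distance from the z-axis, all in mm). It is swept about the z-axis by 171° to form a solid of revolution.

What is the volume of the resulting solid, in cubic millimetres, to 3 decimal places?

Volume = 11377.710 mm³

Profile (r,z), 9 vertices: (1,19.5) (4,12.5) (8,3.5) (9.5,4) (18,30.5) (18.5,33.5) (18,39.5) (3,38.5) (1,24)
edge 0: (1,19.5)→(4,12.5)  cross = 1·12.5 − 4·19.5 = -65.5000; (r_i+r_j)·cross = 5·-65.5000 = -327.5000
edge 1: (4,12.5)→(8,3.5)  cross = 4·3.5 − 8·12.5 = -86.0000; (r_i+r_j)·cross = 12·-86.0000 = -1032.0000
edge 2: (8,3.5)→(9.5,4)  cross = 8·4 − 9.5·3.5 = -1.2500; (r_i+r_j)·cross = 17.5·-1.2500 = -21.8750
edge 3: (9.5,4)→(18,30.5)  cross = 9.5·30.5 − 18·4 = 217.7500; (r_i+r_j)·cross = 27.5·217.7500 = 5988.1250
edge 4: (18,30.5)→(18.5,33.5)  cross = 18·33.5 − 18.5·30.5 = 38.7500; (r_i+r_j)·cross = 36.5·38.7500 = 1414.3750
edge 5: (18.5,33.5)→(18,39.5)  cross = 18.5·39.5 − 18·33.5 = 127.7500; (r_i+r_j)·cross = 36.5·127.7500 = 4662.8750
edge 6: (18,39.5)→(3,38.5)  cross = 18·38.5 − 3·39.5 = 574.5000; (r_i+r_j)·cross = 21·574.5000 = 12064.5000
edge 7: (3,38.5)→(1,24)  cross = 3·24 − 1·38.5 = 33.5000; (r_i+r_j)·cross = 4·33.5000 = 134.0000
edge 8: (1,24)→(1,19.5)  cross = 1·19.5 − 1·24 = -4.5000; (r_i+r_j)·cross = 2·-4.5000 = -9.0000
Σcross = 835.0000 → A = |Σcross|/2 = 417.5000 mm²
Σ(r_i+r_j)·cross = 22873.5000 → first moment M = |Σ|/6 = 3812.2500
R_c = M/A = 3812.2500/417.5000 = 9.1311 mm
θ = 171° = 2.984513 rad
V = θ·R_c·A = 2.984513·9.1311·417.5000 = 11377.710 mm³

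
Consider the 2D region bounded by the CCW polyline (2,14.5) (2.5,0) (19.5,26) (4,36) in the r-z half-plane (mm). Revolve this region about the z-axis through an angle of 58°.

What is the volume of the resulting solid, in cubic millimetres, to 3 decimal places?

Volume = 2570.523 mm³

Profile (r,z), 4 vertices: (2,14.5) (2.5,0) (19.5,26) (4,36)
edge 0: (2,14.5)→(2.5,0)  cross = 2·0 − 2.5·14.5 = -36.2500; (r_i+r_j)·cross = 4.5·-36.2500 = -163.1250
edge 1: (2.5,0)→(19.5,26)  cross = 2.5·26 − 19.5·0 = 65.0000; (r_i+r_j)·cross = 22·65.0000 = 1430.0000
edge 2: (19.5,26)→(4,36)  cross = 19.5·36 − 4·26 = 598.0000; (r_i+r_j)·cross = 23.5·598.0000 = 14053.0000
edge 3: (4,36)→(2,14.5)  cross = 4·14.5 − 2·36 = -14.0000; (r_i+r_j)·cross = 6·-14.0000 = -84.0000
Σcross = 612.7500 → A = |Σcross|/2 = 306.3750 mm²
Σ(r_i+r_j)·cross = 15235.8750 → first moment M = |Σ|/6 = 2539.3125
R_c = M/A = 2539.3125/306.3750 = 8.2882 mm
θ = 58° = 1.012291 rad
V = θ·R_c·A = 1.012291·8.2882·306.3750 = 2570.523 mm³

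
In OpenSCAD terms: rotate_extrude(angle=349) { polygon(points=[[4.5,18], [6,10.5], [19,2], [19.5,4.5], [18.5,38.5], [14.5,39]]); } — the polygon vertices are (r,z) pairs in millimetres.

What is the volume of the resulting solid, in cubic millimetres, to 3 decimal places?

Volume = 29280.013 mm³

Profile (r,z), 6 vertices: (4.5,18) (6,10.5) (19,2) (19.5,4.5) (18.5,38.5) (14.5,39)
edge 0: (4.5,18)→(6,10.5)  cross = 4.5·10.5 − 6·18 = -60.7500; (r_i+r_j)·cross = 10.5·-60.7500 = -637.8750
edge 1: (6,10.5)→(19,2)  cross = 6·2 − 19·10.5 = -187.5000; (r_i+r_j)·cross = 25·-187.5000 = -4687.5000
edge 2: (19,2)→(19.5,4.5)  cross = 19·4.5 − 19.5·2 = 46.5000; (r_i+r_j)·cross = 38.5·46.5000 = 1790.2500
edge 3: (19.5,4.5)→(18.5,38.5)  cross = 19.5·38.5 − 18.5·4.5 = 667.5000; (r_i+r_j)·cross = 38·667.5000 = 25365.0000
edge 4: (18.5,38.5)→(14.5,39)  cross = 18.5·39 − 14.5·38.5 = 163.2500; (r_i+r_j)·cross = 33·163.2500 = 5387.2500
edge 5: (14.5,39)→(4.5,18)  cross = 14.5·18 − 4.5·39 = 85.5000; (r_i+r_j)·cross = 19·85.5000 = 1624.5000
Σcross = 714.5000 → A = |Σcross|/2 = 357.2500 mm²
Σ(r_i+r_j)·cross = 28841.6250 → first moment M = |Σ|/6 = 4806.9375
R_c = M/A = 4806.9375/357.2500 = 13.4554 mm
θ = 349° = 6.091199 rad
V = θ·R_c·A = 6.091199·13.4554·357.2500 = 29280.013 mm³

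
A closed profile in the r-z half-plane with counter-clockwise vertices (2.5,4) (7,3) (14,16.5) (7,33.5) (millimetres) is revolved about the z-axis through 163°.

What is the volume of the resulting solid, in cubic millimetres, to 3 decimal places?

Volume = 3908.222 mm³

Profile (r,z), 4 vertices: (2.5,4) (7,3) (14,16.5) (7,33.5)
edge 0: (2.5,4)→(7,3)  cross = 2.5·3 − 7·4 = -20.5000; (r_i+r_j)·cross = 9.5·-20.5000 = -194.7500
edge 1: (7,3)→(14,16.5)  cross = 7·16.5 − 14·3 = 73.5000; (r_i+r_j)·cross = 21·73.5000 = 1543.5000
edge 2: (14,16.5)→(7,33.5)  cross = 14·33.5 − 7·16.5 = 353.5000; (r_i+r_j)·cross = 21·353.5000 = 7423.5000
edge 3: (7,33.5)→(2.5,4)  cross = 7·4 − 2.5·33.5 = -55.7500; (r_i+r_j)·cross = 9.5·-55.7500 = -529.6250
Σcross = 350.7500 → A = |Σcross|/2 = 175.3750 mm²
Σ(r_i+r_j)·cross = 8242.6250 → first moment M = |Σ|/6 = 1373.7708
R_c = M/A = 1373.7708/175.3750 = 7.8333 mm
θ = 163° = 2.844887 rad
V = θ·R_c·A = 2.844887·7.8333·175.3750 = 3908.222 mm³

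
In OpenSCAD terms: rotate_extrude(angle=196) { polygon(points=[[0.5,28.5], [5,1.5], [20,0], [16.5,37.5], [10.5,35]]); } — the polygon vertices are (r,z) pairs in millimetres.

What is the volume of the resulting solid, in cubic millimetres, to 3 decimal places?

Volume = 19331.126 mm³

Profile (r,z), 5 vertices: (0.5,28.5) (5,1.5) (20,0) (16.5,37.5) (10.5,35)
edge 0: (0.5,28.5)→(5,1.5)  cross = 0.5·1.5 − 5·28.5 = -141.7500; (r_i+r_j)·cross = 5.5·-141.7500 = -779.6250
edge 1: (5,1.5)→(20,0)  cross = 5·0 − 20·1.5 = -30.0000; (r_i+r_j)·cross = 25·-30.0000 = -750.0000
edge 2: (20,0)→(16.5,37.5)  cross = 20·37.5 − 16.5·0 = 750.0000; (r_i+r_j)·cross = 36.5·750.0000 = 27375.0000
edge 3: (16.5,37.5)→(10.5,35)  cross = 16.5·35 − 10.5·37.5 = 183.7500; (r_i+r_j)·cross = 27·183.7500 = 4961.2500
edge 4: (10.5,35)→(0.5,28.5)  cross = 10.5·28.5 − 0.5·35 = 281.7500; (r_i+r_j)·cross = 11·281.7500 = 3099.2500
Σcross = 1043.7500 → A = |Σcross|/2 = 521.8750 mm²
Σ(r_i+r_j)·cross = 33905.8750 → first moment M = |Σ|/6 = 5650.9792
R_c = M/A = 5650.9792/521.8750 = 10.8282 mm
θ = 196° = 3.420845 rad
V = θ·R_c·A = 3.420845·10.8282·521.8750 = 19331.126 mm³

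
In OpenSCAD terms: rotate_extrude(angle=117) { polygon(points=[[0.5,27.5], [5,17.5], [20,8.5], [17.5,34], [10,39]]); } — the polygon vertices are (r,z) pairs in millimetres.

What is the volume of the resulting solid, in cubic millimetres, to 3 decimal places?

Profile (r,z), 5 vertices: (0.5,27.5) (5,17.5) (20,8.5) (17.5,34) (10,39)
edge 0: (0.5,27.5)→(5,17.5)  cross = 0.5·17.5 − 5·27.5 = -128.7500; (r_i+r_j)·cross = 5.5·-128.7500 = -708.1250
edge 1: (5,17.5)→(20,8.5)  cross = 5·8.5 − 20·17.5 = -307.5000; (r_i+r_j)·cross = 25·-307.5000 = -7687.5000
edge 2: (20,8.5)→(17.5,34)  cross = 20·34 − 17.5·8.5 = 531.2500; (r_i+r_j)·cross = 37.5·531.2500 = 19921.8750
edge 3: (17.5,34)→(10,39)  cross = 17.5·39 − 10·34 = 342.5000; (r_i+r_j)·cross = 27.5·342.5000 = 9418.7500
edge 4: (10,39)→(0.5,27.5)  cross = 10·27.5 − 0.5·39 = 255.5000; (r_i+r_j)·cross = 10.5·255.5000 = 2682.7500
Σcross = 693.0000 → A = |Σcross|/2 = 346.5000 mm²
Σ(r_i+r_j)·cross = 23627.7500 → first moment M = |Σ|/6 = 3937.9583
R_c = M/A = 3937.9583/346.5000 = 11.3650 mm
θ = 117° = 2.042035 rad
V = θ·R_c·A = 2.042035·11.3650·346.5000 = 8041.450 mm³

Volume = 8041.450 mm³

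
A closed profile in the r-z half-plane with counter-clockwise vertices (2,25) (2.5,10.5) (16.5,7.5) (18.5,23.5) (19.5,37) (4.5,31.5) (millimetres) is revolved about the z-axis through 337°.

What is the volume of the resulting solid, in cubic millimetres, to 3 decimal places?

Volume = 24760.247 mm³

Profile (r,z), 6 vertices: (2,25) (2.5,10.5) (16.5,7.5) (18.5,23.5) (19.5,37) (4.5,31.5)
edge 0: (2,25)→(2.5,10.5)  cross = 2·10.5 − 2.5·25 = -41.5000; (r_i+r_j)·cross = 4.5·-41.5000 = -186.7500
edge 1: (2.5,10.5)→(16.5,7.5)  cross = 2.5·7.5 − 16.5·10.5 = -154.5000; (r_i+r_j)·cross = 19·-154.5000 = -2935.5000
edge 2: (16.5,7.5)→(18.5,23.5)  cross = 16.5·23.5 − 18.5·7.5 = 249.0000; (r_i+r_j)·cross = 35·249.0000 = 8715.0000
edge 3: (18.5,23.5)→(19.5,37)  cross = 18.5·37 − 19.5·23.5 = 226.2500; (r_i+r_j)·cross = 38·226.2500 = 8597.5000
edge 4: (19.5,37)→(4.5,31.5)  cross = 19.5·31.5 − 4.5·37 = 447.7500; (r_i+r_j)·cross = 24·447.7500 = 10746.0000
edge 5: (4.5,31.5)→(2,25)  cross = 4.5·25 − 2·31.5 = 49.5000; (r_i+r_j)·cross = 6.5·49.5000 = 321.7500
Σcross = 776.5000 → A = |Σcross|/2 = 388.2500 mm²
Σ(r_i+r_j)·cross = 25258.0000 → first moment M = |Σ|/6 = 4209.6667
R_c = M/A = 4209.6667/388.2500 = 10.8427 mm
θ = 337° = 5.881760 rad
V = θ·R_c·A = 5.881760·10.8427·388.2500 = 24760.247 mm³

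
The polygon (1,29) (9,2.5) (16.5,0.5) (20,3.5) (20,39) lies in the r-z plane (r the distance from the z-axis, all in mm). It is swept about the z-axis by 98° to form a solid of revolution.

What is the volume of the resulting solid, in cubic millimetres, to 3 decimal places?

Volume = 10827.474 mm³

Profile (r,z), 5 vertices: (1,29) (9,2.5) (16.5,0.5) (20,3.5) (20,39)
edge 0: (1,29)→(9,2.5)  cross = 1·2.5 − 9·29 = -258.5000; (r_i+r_j)·cross = 10·-258.5000 = -2585.0000
edge 1: (9,2.5)→(16.5,0.5)  cross = 9·0.5 − 16.5·2.5 = -36.7500; (r_i+r_j)·cross = 25.5·-36.7500 = -937.1250
edge 2: (16.5,0.5)→(20,3.5)  cross = 16.5·3.5 − 20·0.5 = 47.7500; (r_i+r_j)·cross = 36.5·47.7500 = 1742.8750
edge 3: (20,3.5)→(20,39)  cross = 20·39 − 20·3.5 = 710.0000; (r_i+r_j)·cross = 40·710.0000 = 28400.0000
edge 4: (20,39)→(1,29)  cross = 20·29 − 1·39 = 541.0000; (r_i+r_j)·cross = 21·541.0000 = 11361.0000
Σcross = 1003.5000 → A = |Σcross|/2 = 501.7500 mm²
Σ(r_i+r_j)·cross = 37981.7500 → first moment M = |Σ|/6 = 6330.2917
R_c = M/A = 6330.2917/501.7500 = 12.6164 mm
θ = 98° = 1.710423 rad
V = θ·R_c·A = 1.710423·12.6164·501.7500 = 10827.474 mm³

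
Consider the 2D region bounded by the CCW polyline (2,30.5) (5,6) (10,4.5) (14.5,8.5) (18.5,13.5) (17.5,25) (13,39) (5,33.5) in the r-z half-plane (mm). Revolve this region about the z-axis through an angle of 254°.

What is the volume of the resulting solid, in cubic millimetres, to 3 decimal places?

Volume = 17868.956 mm³

Profile (r,z), 8 vertices: (2,30.5) (5,6) (10,4.5) (14.5,8.5) (18.5,13.5) (17.5,25) (13,39) (5,33.5)
edge 0: (2,30.5)→(5,6)  cross = 2·6 − 5·30.5 = -140.5000; (r_i+r_j)·cross = 7·-140.5000 = -983.5000
edge 1: (5,6)→(10,4.5)  cross = 5·4.5 − 10·6 = -37.5000; (r_i+r_j)·cross = 15·-37.5000 = -562.5000
edge 2: (10,4.5)→(14.5,8.5)  cross = 10·8.5 − 14.5·4.5 = 19.7500; (r_i+r_j)·cross = 24.5·19.7500 = 483.8750
edge 3: (14.5,8.5)→(18.5,13.5)  cross = 14.5·13.5 − 18.5·8.5 = 38.5000; (r_i+r_j)·cross = 33·38.5000 = 1270.5000
edge 4: (18.5,13.5)→(17.5,25)  cross = 18.5·25 − 17.5·13.5 = 226.2500; (r_i+r_j)·cross = 36·226.2500 = 8145.0000
edge 5: (17.5,25)→(13,39)  cross = 17.5·39 − 13·25 = 357.5000; (r_i+r_j)·cross = 30.5·357.5000 = 10903.7500
edge 6: (13,39)→(5,33.5)  cross = 13·33.5 − 5·39 = 240.5000; (r_i+r_j)·cross = 18·240.5000 = 4329.0000
edge 7: (5,33.5)→(2,30.5)  cross = 5·30.5 − 2·33.5 = 85.5000; (r_i+r_j)·cross = 7·85.5000 = 598.5000
Σcross = 790.0000 → A = |Σcross|/2 = 395.0000 mm²
Σ(r_i+r_j)·cross = 24184.6250 → first moment M = |Σ|/6 = 4030.7708
R_c = M/A = 4030.7708/395.0000 = 10.2045 mm
θ = 254° = 4.433136 rad
V = θ·R_c·A = 4.433136·10.2045·395.0000 = 17868.956 mm³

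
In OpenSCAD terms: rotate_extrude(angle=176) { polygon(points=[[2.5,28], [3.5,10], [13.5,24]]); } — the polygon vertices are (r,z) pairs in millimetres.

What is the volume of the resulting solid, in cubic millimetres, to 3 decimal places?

Volume = 1936.757 mm³

Profile (r,z), 3 vertices: (2.5,28) (3.5,10) (13.5,24)
edge 0: (2.5,28)→(3.5,10)  cross = 2.5·10 − 3.5·28 = -73.0000; (r_i+r_j)·cross = 6·-73.0000 = -438.0000
edge 1: (3.5,10)→(13.5,24)  cross = 3.5·24 − 13.5·10 = -51.0000; (r_i+r_j)·cross = 17·-51.0000 = -867.0000
edge 2: (13.5,24)→(2.5,28)  cross = 13.5·28 − 2.5·24 = 318.0000; (r_i+r_j)·cross = 16·318.0000 = 5088.0000
Σcross = 194.0000 → A = |Σcross|/2 = 97.0000 mm²
Σ(r_i+r_j)·cross = 3783.0000 → first moment M = |Σ|/6 = 630.5000
R_c = M/A = 630.5000/97.0000 = 6.5000 mm
θ = 176° = 3.071779 rad
V = θ·R_c·A = 3.071779·6.5000·97.0000 = 1936.757 mm³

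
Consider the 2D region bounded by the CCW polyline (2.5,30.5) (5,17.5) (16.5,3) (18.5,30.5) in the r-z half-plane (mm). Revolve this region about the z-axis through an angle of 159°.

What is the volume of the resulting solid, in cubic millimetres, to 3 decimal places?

Profile (r,z), 4 vertices: (2.5,30.5) (5,17.5) (16.5,3) (18.5,30.5)
edge 0: (2.5,30.5)→(5,17.5)  cross = 2.5·17.5 − 5·30.5 = -108.7500; (r_i+r_j)·cross = 7.5·-108.7500 = -815.6250
edge 1: (5,17.5)→(16.5,3)  cross = 5·3 − 16.5·17.5 = -273.7500; (r_i+r_j)·cross = 21.5·-273.7500 = -5885.6250
edge 2: (16.5,3)→(18.5,30.5)  cross = 16.5·30.5 − 18.5·3 = 447.7500; (r_i+r_j)·cross = 35·447.7500 = 15671.2500
edge 3: (18.5,30.5)→(2.5,30.5)  cross = 18.5·30.5 − 2.5·30.5 = 488.0000; (r_i+r_j)·cross = 21·488.0000 = 10248.0000
Σcross = 553.2500 → A = |Σcross|/2 = 276.6250 mm²
Σ(r_i+r_j)·cross = 19218.0000 → first moment M = |Σ|/6 = 3203.0000
R_c = M/A = 3203.0000/276.6250 = 11.5789 mm
θ = 159° = 2.775074 rad
V = θ·R_c·A = 2.775074·11.5789·276.6250 = 8888.560 mm³

Volume = 8888.560 mm³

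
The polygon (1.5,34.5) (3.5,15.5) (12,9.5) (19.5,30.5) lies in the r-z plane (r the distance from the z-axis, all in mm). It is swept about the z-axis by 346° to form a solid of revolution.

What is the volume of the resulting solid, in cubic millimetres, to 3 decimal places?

Profile (r,z), 4 vertices: (1.5,34.5) (3.5,15.5) (12,9.5) (19.5,30.5)
edge 0: (1.5,34.5)→(3.5,15.5)  cross = 1.5·15.5 − 3.5·34.5 = -97.5000; (r_i+r_j)·cross = 5·-97.5000 = -487.5000
edge 1: (3.5,15.5)→(12,9.5)  cross = 3.5·9.5 − 12·15.5 = -152.7500; (r_i+r_j)·cross = 15.5·-152.7500 = -2367.6250
edge 2: (12,9.5)→(19.5,30.5)  cross = 12·30.5 − 19.5·9.5 = 180.7500; (r_i+r_j)·cross = 31.5·180.7500 = 5693.6250
edge 3: (19.5,30.5)→(1.5,34.5)  cross = 19.5·34.5 − 1.5·30.5 = 627.0000; (r_i+r_j)·cross = 21·627.0000 = 13167.0000
Σcross = 557.5000 → A = |Σcross|/2 = 278.7500 mm²
Σ(r_i+r_j)·cross = 16005.5000 → first moment M = |Σ|/6 = 2667.5833
R_c = M/A = 2667.5833/278.7500 = 9.5698 mm
θ = 346° = 6.038839 rad
V = θ·R_c·A = 6.038839·9.5698·278.7500 = 16109.107 mm³

Volume = 16109.107 mm³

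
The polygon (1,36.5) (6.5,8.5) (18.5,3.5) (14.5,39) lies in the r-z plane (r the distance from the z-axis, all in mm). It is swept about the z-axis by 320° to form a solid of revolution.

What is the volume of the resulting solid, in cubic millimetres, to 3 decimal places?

Profile (r,z), 4 vertices: (1,36.5) (6.5,8.5) (18.5,3.5) (14.5,39)
edge 0: (1,36.5)→(6.5,8.5)  cross = 1·8.5 − 6.5·36.5 = -228.7500; (r_i+r_j)·cross = 7.5·-228.7500 = -1715.6250
edge 1: (6.5,8.5)→(18.5,3.5)  cross = 6.5·3.5 − 18.5·8.5 = -134.5000; (r_i+r_j)·cross = 25·-134.5000 = -3362.5000
edge 2: (18.5,3.5)→(14.5,39)  cross = 18.5·39 − 14.5·3.5 = 670.7500; (r_i+r_j)·cross = 33·670.7500 = 22134.7500
edge 3: (14.5,39)→(1,36.5)  cross = 14.5·36.5 − 1·39 = 490.2500; (r_i+r_j)·cross = 15.5·490.2500 = 7598.8750
Σcross = 797.7500 → A = |Σcross|/2 = 398.8750 mm²
Σ(r_i+r_j)·cross = 24655.5000 → first moment M = |Σ|/6 = 4109.2500
R_c = M/A = 4109.2500/398.8750 = 10.3021 mm
θ = 320° = 5.585054 rad
V = θ·R_c·A = 5.585054·10.3021·398.8750 = 22950.382 mm³

Volume = 22950.382 mm³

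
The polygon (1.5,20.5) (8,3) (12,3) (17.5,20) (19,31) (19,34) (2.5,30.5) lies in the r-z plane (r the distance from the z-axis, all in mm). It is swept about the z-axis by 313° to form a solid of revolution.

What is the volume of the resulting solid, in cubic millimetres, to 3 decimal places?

Profile (r,z), 7 vertices: (1.5,20.5) (8,3) (12,3) (17.5,20) (19,31) (19,34) (2.5,30.5)
edge 0: (1.5,20.5)→(8,3)  cross = 1.5·3 − 8·20.5 = -159.5000; (r_i+r_j)·cross = 9.5·-159.5000 = -1515.2500
edge 1: (8,3)→(12,3)  cross = 8·3 − 12·3 = -12.0000; (r_i+r_j)·cross = 20·-12.0000 = -240.0000
edge 2: (12,3)→(17.5,20)  cross = 12·20 − 17.5·3 = 187.5000; (r_i+r_j)·cross = 29.5·187.5000 = 5531.2500
edge 3: (17.5,20)→(19,31)  cross = 17.5·31 − 19·20 = 162.5000; (r_i+r_j)·cross = 36.5·162.5000 = 5931.2500
edge 4: (19,31)→(19,34)  cross = 19·34 − 19·31 = 57.0000; (r_i+r_j)·cross = 38·57.0000 = 2166.0000
edge 5: (19,34)→(2.5,30.5)  cross = 19·30.5 − 2.5·34 = 494.5000; (r_i+r_j)·cross = 21.5·494.5000 = 10631.7500
edge 6: (2.5,30.5)→(1.5,20.5)  cross = 2.5·20.5 − 1.5·30.5 = 5.5000; (r_i+r_j)·cross = 4·5.5000 = 22.0000
Σcross = 735.5000 → A = |Σcross|/2 = 367.7500 mm²
Σ(r_i+r_j)·cross = 22527.0000 → first moment M = |Σ|/6 = 3754.5000
R_c = M/A = 3754.5000/367.7500 = 10.2094 mm
θ = 313° = 5.462881 rad
V = θ·R_c·A = 5.462881·10.2094·367.7500 = 20510.385 mm³

Volume = 20510.385 mm³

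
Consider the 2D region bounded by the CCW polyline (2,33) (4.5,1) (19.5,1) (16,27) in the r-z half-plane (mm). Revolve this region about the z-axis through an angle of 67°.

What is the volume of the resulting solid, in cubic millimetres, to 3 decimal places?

Volume = 4939.129 mm³

Profile (r,z), 4 vertices: (2,33) (4.5,1) (19.5,1) (16,27)
edge 0: (2,33)→(4.5,1)  cross = 2·1 − 4.5·33 = -146.5000; (r_i+r_j)·cross = 6.5·-146.5000 = -952.2500
edge 1: (4.5,1)→(19.5,1)  cross = 4.5·1 − 19.5·1 = -15.0000; (r_i+r_j)·cross = 24·-15.0000 = -360.0000
edge 2: (19.5,1)→(16,27)  cross = 19.5·27 − 16·1 = 510.5000; (r_i+r_j)·cross = 35.5·510.5000 = 18122.7500
edge 3: (16,27)→(2,33)  cross = 16·33 − 2·27 = 474.0000; (r_i+r_j)·cross = 18·474.0000 = 8532.0000
Σcross = 823.0000 → A = |Σcross|/2 = 411.5000 mm²
Σ(r_i+r_j)·cross = 25342.5000 → first moment M = |Σ|/6 = 4223.7500
R_c = M/A = 4223.7500/411.5000 = 10.2643 mm
θ = 67° = 1.169371 rad
V = θ·R_c·A = 1.169371·10.2643·411.5000 = 4939.129 mm³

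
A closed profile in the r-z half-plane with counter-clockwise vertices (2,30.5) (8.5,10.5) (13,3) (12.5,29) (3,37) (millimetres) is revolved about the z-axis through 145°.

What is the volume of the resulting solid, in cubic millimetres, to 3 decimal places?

Profile (r,z), 5 vertices: (2,30.5) (8.5,10.5) (13,3) (12.5,29) (3,37)
edge 0: (2,30.5)→(8.5,10.5)  cross = 2·10.5 − 8.5·30.5 = -238.2500; (r_i+r_j)·cross = 10.5·-238.2500 = -2501.6250
edge 1: (8.5,10.5)→(13,3)  cross = 8.5·3 − 13·10.5 = -111.0000; (r_i+r_j)·cross = 21.5·-111.0000 = -2386.5000
edge 2: (13,3)→(12.5,29)  cross = 13·29 − 12.5·3 = 339.5000; (r_i+r_j)·cross = 25.5·339.5000 = 8657.2500
edge 3: (12.5,29)→(3,37)  cross = 12.5·37 − 3·29 = 375.5000; (r_i+r_j)·cross = 15.5·375.5000 = 5820.2500
edge 4: (3,37)→(2,30.5)  cross = 3·30.5 − 2·37 = 17.5000; (r_i+r_j)·cross = 5·17.5000 = 87.5000
Σcross = 383.2500 → A = |Σcross|/2 = 191.6250 mm²
Σ(r_i+r_j)·cross = 9676.8750 → first moment M = |Σ|/6 = 1612.8125
R_c = M/A = 1612.8125/191.6250 = 8.4165 mm
θ = 145° = 2.530727 rad
V = θ·R_c·A = 2.530727·8.4165·191.6250 = 4081.589 mm³

Volume = 4081.589 mm³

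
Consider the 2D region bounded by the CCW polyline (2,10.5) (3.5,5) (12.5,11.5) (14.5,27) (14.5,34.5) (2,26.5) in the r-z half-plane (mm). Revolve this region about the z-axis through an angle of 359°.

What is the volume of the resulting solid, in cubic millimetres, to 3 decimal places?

Volume = 12880.779 mm³

Profile (r,z), 6 vertices: (2,10.5) (3.5,5) (12.5,11.5) (14.5,27) (14.5,34.5) (2,26.5)
edge 0: (2,10.5)→(3.5,5)  cross = 2·5 − 3.5·10.5 = -26.7500; (r_i+r_j)·cross = 5.5·-26.7500 = -147.1250
edge 1: (3.5,5)→(12.5,11.5)  cross = 3.5·11.5 − 12.5·5 = -22.2500; (r_i+r_j)·cross = 16·-22.2500 = -356.0000
edge 2: (12.5,11.5)→(14.5,27)  cross = 12.5·27 − 14.5·11.5 = 170.7500; (r_i+r_j)·cross = 27·170.7500 = 4610.2500
edge 3: (14.5,27)→(14.5,34.5)  cross = 14.5·34.5 − 14.5·27 = 108.7500; (r_i+r_j)·cross = 29·108.7500 = 3153.7500
edge 4: (14.5,34.5)→(2,26.5)  cross = 14.5·26.5 − 2·34.5 = 315.2500; (r_i+r_j)·cross = 16.5·315.2500 = 5201.6250
edge 5: (2,26.5)→(2,10.5)  cross = 2·10.5 − 2·26.5 = -32.0000; (r_i+r_j)·cross = 4·-32.0000 = -128.0000
Σcross = 513.7500 → A = |Σcross|/2 = 256.8750 mm²
Σ(r_i+r_j)·cross = 12334.5000 → first moment M = |Σ|/6 = 2055.7500
R_c = M/A = 2055.7500/256.8750 = 8.0029 mm
θ = 359° = 6.265732 rad
V = θ·R_c·A = 6.265732·8.0029·256.8750 = 12880.779 mm³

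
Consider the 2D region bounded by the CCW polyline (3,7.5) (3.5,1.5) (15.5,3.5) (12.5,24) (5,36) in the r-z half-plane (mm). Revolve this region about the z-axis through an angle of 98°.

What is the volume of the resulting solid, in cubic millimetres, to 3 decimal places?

Volume = 4005.703 mm³

Profile (r,z), 5 vertices: (3,7.5) (3.5,1.5) (15.5,3.5) (12.5,24) (5,36)
edge 0: (3,7.5)→(3.5,1.5)  cross = 3·1.5 − 3.5·7.5 = -21.7500; (r_i+r_j)·cross = 6.5·-21.7500 = -141.3750
edge 1: (3.5,1.5)→(15.5,3.5)  cross = 3.5·3.5 − 15.5·1.5 = -11.0000; (r_i+r_j)·cross = 19·-11.0000 = -209.0000
edge 2: (15.5,3.5)→(12.5,24)  cross = 15.5·24 − 12.5·3.5 = 328.2500; (r_i+r_j)·cross = 28·328.2500 = 9191.0000
edge 3: (12.5,24)→(5,36)  cross = 12.5·36 − 5·24 = 330.0000; (r_i+r_j)·cross = 17.5·330.0000 = 5775.0000
edge 4: (5,36)→(3,7.5)  cross = 5·7.5 − 3·36 = -70.5000; (r_i+r_j)·cross = 8·-70.5000 = -564.0000
Σcross = 555.0000 → A = |Σcross|/2 = 277.5000 mm²
Σ(r_i+r_j)·cross = 14051.6250 → first moment M = |Σ|/6 = 2341.9375
R_c = M/A = 2341.9375/277.5000 = 8.4394 mm
θ = 98° = 1.710423 rad
V = θ·R_c·A = 1.710423·8.4394·277.5000 = 4005.703 mm³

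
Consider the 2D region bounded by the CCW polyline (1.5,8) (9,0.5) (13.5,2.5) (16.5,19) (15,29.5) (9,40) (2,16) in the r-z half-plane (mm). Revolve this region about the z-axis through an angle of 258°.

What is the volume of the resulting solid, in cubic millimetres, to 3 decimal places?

Volume = 15852.540 mm³

Profile (r,z), 7 vertices: (1.5,8) (9,0.5) (13.5,2.5) (16.5,19) (15,29.5) (9,40) (2,16)
edge 0: (1.5,8)→(9,0.5)  cross = 1.5·0.5 − 9·8 = -71.2500; (r_i+r_j)·cross = 10.5·-71.2500 = -748.1250
edge 1: (9,0.5)→(13.5,2.5)  cross = 9·2.5 − 13.5·0.5 = 15.7500; (r_i+r_j)·cross = 22.5·15.7500 = 354.3750
edge 2: (13.5,2.5)→(16.5,19)  cross = 13.5·19 − 16.5·2.5 = 215.2500; (r_i+r_j)·cross = 30·215.2500 = 6457.5000
edge 3: (16.5,19)→(15,29.5)  cross = 16.5·29.5 − 15·19 = 201.7500; (r_i+r_j)·cross = 31.5·201.7500 = 6355.1250
edge 4: (15,29.5)→(9,40)  cross = 15·40 − 9·29.5 = 334.5000; (r_i+r_j)·cross = 24·334.5000 = 8028.0000
edge 5: (9,40)→(2,16)  cross = 9·16 − 2·40 = 64.0000; (r_i+r_j)·cross = 11·64.0000 = 704.0000
edge 6: (2,16)→(1.5,8)  cross = 2·8 − 1.5·16 = -8.0000; (r_i+r_j)·cross = 3.5·-8.0000 = -28.0000
Σcross = 752.0000 → A = |Σcross|/2 = 376.0000 mm²
Σ(r_i+r_j)·cross = 21122.8750 → first moment M = |Σ|/6 = 3520.4792
R_c = M/A = 3520.4792/376.0000 = 9.3630 mm
θ = 258° = 4.502949 rad
V = θ·R_c·A = 4.502949·9.3630·376.0000 = 15852.540 mm³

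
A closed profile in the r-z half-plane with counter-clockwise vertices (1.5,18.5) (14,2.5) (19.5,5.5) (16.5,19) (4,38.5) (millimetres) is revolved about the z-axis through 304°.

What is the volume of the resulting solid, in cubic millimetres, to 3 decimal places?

Profile (r,z), 5 vertices: (1.5,18.5) (14,2.5) (19.5,5.5) (16.5,19) (4,38.5)
edge 0: (1.5,18.5)→(14,2.5)  cross = 1.5·2.5 − 14·18.5 = -255.2500; (r_i+r_j)·cross = 15.5·-255.2500 = -3956.3750
edge 1: (14,2.5)→(19.5,5.5)  cross = 14·5.5 − 19.5·2.5 = 28.2500; (r_i+r_j)·cross = 33.5·28.2500 = 946.3750
edge 2: (19.5,5.5)→(16.5,19)  cross = 19.5·19 − 16.5·5.5 = 279.7500; (r_i+r_j)·cross = 36·279.7500 = 10071.0000
edge 3: (16.5,19)→(4,38.5)  cross = 16.5·38.5 − 4·19 = 559.2500; (r_i+r_j)·cross = 20.5·559.2500 = 11464.6250
edge 4: (4,38.5)→(1.5,18.5)  cross = 4·18.5 − 1.5·38.5 = 16.2500; (r_i+r_j)·cross = 5.5·16.2500 = 89.3750
Σcross = 628.2500 → A = |Σcross|/2 = 314.1250 mm²
Σ(r_i+r_j)·cross = 18615.0000 → first moment M = |Σ|/6 = 3102.5000
R_c = M/A = 3102.5000/314.1250 = 9.8766 mm
θ = 304° = 5.305801 rad
V = θ·R_c·A = 5.305801·9.8766·314.1250 = 16461.247 mm³

Volume = 16461.247 mm³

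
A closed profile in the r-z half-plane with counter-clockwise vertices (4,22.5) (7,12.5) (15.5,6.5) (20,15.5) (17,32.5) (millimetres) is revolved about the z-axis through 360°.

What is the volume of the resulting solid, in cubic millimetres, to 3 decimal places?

Profile (r,z), 5 vertices: (4,22.5) (7,12.5) (15.5,6.5) (20,15.5) (17,32.5)
edge 0: (4,22.5)→(7,12.5)  cross = 4·12.5 − 7·22.5 = -107.5000; (r_i+r_j)·cross = 11·-107.5000 = -1182.5000
edge 1: (7,12.5)→(15.5,6.5)  cross = 7·6.5 − 15.5·12.5 = -148.2500; (r_i+r_j)·cross = 22.5·-148.2500 = -3335.6250
edge 2: (15.5,6.5)→(20,15.5)  cross = 15.5·15.5 − 20·6.5 = 110.2500; (r_i+r_j)·cross = 35.5·110.2500 = 3913.8750
edge 3: (20,15.5)→(17,32.5)  cross = 20·32.5 − 17·15.5 = 386.5000; (r_i+r_j)·cross = 37·386.5000 = 14300.5000
edge 4: (17,32.5)→(4,22.5)  cross = 17·22.5 − 4·32.5 = 252.5000; (r_i+r_j)·cross = 21·252.5000 = 5302.5000
Σcross = 493.5000 → A = |Σcross|/2 = 246.7500 mm²
Σ(r_i+r_j)·cross = 18998.7500 → first moment M = |Σ|/6 = 3166.4583
R_c = M/A = 3166.4583/246.7500 = 12.8327 mm
θ = 360° = 6.283185 rad
V = θ·R_c·A = 6.283185·12.8327·246.7500 = 19895.444 mm³

Volume = 19895.444 mm³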